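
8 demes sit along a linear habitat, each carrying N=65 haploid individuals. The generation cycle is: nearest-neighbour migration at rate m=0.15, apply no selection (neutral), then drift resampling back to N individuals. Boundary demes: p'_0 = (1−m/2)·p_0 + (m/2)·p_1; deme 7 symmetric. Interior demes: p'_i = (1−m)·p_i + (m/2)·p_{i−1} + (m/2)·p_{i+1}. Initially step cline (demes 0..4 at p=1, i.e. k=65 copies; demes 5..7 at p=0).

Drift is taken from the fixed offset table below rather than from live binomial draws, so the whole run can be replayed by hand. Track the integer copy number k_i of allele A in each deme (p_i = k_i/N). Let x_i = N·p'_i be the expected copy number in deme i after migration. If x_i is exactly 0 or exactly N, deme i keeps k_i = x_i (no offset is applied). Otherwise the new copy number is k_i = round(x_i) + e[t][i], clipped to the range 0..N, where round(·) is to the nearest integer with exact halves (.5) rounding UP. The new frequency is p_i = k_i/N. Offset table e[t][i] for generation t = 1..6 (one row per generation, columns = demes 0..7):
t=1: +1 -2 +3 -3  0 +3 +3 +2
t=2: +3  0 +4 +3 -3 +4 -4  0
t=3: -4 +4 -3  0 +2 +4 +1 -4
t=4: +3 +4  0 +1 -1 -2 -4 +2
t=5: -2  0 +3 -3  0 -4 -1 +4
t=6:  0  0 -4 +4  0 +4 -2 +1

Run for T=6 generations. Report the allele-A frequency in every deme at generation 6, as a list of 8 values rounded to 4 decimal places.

t=0: k=[65 65 65 65 65 0 0 0]
t=1: x=[65.0000 65.0000 65.0000 65.0000 60.1250 4.8750 0.0000 0.0000] k=[65 65 65 65 60 8 0 0]
t=2: x=[65.0000 65.0000 65.0000 64.6250 56.4750 11.3000 0.6000 0.0000] k=[65 65 65 65 53 15 0 0]
t=3: x=[65.0000 65.0000 65.0000 64.1000 51.0500 16.7250 1.1250 0.0000] k=[65 65 65 64 53 21 2 0]
t=4: x=[65.0000 65.0000 64.9250 63.2500 51.4250 21.9750 3.2750 0.1500] k=[65 65 65 64 50 20 0 2]
t=5: x=[65.0000 65.0000 64.9250 63.0250 48.8000 20.7500 1.6500 1.8500] k=[65 65 65 60 49 17 1 6]
t=6: x=[65.0000 65.0000 64.6250 59.5500 47.4250 18.2000 2.5750 5.6250] k=[65 65 61 64 47 22 1 7]

[1.0000, 1.0000, 0.9385, 0.9846, 0.7231, 0.3385, 0.0154, 0.1077]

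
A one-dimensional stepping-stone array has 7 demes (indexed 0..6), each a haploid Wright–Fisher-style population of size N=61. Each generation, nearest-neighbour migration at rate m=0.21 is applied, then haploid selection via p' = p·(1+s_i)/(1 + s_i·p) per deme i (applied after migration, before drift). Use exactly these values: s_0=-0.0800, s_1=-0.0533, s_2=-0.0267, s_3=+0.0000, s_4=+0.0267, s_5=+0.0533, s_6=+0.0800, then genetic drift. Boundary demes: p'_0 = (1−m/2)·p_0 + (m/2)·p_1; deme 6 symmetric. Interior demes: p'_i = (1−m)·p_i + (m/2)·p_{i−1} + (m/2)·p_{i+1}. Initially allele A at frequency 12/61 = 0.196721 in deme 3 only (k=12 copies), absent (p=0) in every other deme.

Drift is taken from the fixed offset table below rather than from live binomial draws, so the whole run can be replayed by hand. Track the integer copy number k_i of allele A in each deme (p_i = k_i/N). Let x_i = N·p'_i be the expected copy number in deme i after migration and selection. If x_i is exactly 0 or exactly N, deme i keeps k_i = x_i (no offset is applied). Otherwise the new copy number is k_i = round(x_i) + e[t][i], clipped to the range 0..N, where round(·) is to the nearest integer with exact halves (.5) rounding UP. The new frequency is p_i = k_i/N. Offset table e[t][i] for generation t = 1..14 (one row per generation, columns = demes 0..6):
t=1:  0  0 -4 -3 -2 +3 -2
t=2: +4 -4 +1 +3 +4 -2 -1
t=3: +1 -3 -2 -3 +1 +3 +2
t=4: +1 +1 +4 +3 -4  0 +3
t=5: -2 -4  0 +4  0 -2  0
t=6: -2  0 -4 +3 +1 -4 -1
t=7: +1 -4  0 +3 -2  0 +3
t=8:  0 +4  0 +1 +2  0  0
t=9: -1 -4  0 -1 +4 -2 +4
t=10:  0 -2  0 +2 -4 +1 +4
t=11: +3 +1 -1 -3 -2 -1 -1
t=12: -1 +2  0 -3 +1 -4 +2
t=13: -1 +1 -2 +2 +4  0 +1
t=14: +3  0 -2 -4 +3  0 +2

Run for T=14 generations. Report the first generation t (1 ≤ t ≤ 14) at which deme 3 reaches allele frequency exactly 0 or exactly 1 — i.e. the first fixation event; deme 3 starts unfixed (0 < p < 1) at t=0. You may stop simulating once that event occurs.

14

t=0: k=[0 0 0 12 0 0 0]
t=1: x=[0.0000 0.0000 1.2270 9.4800 1.2929 0.0000 0.0000] k=[0 0 0 6 0 0 0]
t=2: x=[0.0000 0.0000 0.6133 4.7400 0.6466 0.0000 0.0000] k=[0 0 2 8 5 0 0]
t=3: x=[0.0000 0.1988 2.3579 7.0550 4.9076 0.5527 0.0000] k=[0 0 0 4 6 4 0]
t=4: x=[0.0000 0.0000 0.4089 3.7900 5.7150 3.9788 0.4534] k=[0 0 4 7 2 4 3]
t=5: x=[0.0000 0.3978 3.7975 6.1600 2.8047 3.8690 3.3398] k=[0 0 4 10 3 2 3]
t=6: x=[0.0000 0.3978 4.1052 8.6350 3.7210 2.3233 3.1148] k=[0 0 0 12 5 0 2]
t=7: x=[0.0000 0.0000 1.2270 10.0050 5.3369 0.7737 1.9287] k=[0 0 1 13 3 1 5]
t=8: x=[0.0000 0.0994 2.0994 10.6900 3.9359 1.7144 4.9169] k=[0 4 2 12 6 2 5]
t=9: x=[0.3866 3.1998 3.1775 10.3200 6.3585 2.8739 5.0289] k=[0 0 3 9 10 1 9]
t=10: x=[0.0000 0.2983 3.2312 8.4750 9.1531 2.9263 8.7195] k=[0 0 3 10 5 4 13]
t=11: x=[0.0000 0.2983 3.3337 8.7400 5.5515 5.2958 12.8168] k=[0 1 2 6 4 4 12]
t=12: x=[0.0966 0.9475 2.2555 5.3700 4.3145 5.0765 11.8789] k=[0 3 2 2 5 1 14]
t=13: x=[0.2899 2.4480 2.0507 2.3150 4.3707 2.9263 13.4234] k=[0 3 0 4 8 3 14]
t=14: x=[0.2899 2.2483 0.7156 4.0000 7.2211 4.9094 13.6428] k=[3 2 0 0 10 5 16]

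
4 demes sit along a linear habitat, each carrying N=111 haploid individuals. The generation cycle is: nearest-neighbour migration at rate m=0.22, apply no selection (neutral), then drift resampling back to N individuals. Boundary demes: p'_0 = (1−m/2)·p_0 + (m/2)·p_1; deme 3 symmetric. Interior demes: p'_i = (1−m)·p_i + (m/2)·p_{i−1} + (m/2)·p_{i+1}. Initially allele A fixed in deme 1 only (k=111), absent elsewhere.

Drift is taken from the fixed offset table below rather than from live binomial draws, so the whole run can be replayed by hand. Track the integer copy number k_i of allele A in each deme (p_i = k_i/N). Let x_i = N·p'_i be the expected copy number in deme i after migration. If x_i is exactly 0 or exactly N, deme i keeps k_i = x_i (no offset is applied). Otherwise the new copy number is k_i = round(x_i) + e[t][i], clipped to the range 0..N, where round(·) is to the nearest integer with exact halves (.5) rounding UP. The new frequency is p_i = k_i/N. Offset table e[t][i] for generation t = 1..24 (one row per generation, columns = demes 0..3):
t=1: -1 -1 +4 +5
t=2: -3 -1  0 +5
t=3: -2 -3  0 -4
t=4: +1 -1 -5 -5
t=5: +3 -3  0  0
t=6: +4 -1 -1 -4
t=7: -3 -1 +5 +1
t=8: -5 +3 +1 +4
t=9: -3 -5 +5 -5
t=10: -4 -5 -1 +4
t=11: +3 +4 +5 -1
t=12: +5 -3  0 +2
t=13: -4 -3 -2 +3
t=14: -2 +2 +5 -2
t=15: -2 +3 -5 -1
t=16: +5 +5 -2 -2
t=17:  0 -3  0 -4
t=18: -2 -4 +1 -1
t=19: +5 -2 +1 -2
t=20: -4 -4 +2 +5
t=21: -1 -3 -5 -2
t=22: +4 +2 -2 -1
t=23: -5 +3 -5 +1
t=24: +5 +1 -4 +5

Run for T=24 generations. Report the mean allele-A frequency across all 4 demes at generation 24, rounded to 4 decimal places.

t=0: k=[0 111 0 0]
t=1: x=[12.2100 86.5800 12.2100 0.0000] k=[11 86 16 0]
t=2: x=[19.2500 70.0500 21.9400 1.7600] k=[16 69 22 7]
t=3: x=[21.8300 58.0000 25.5200 8.6500] k=[20 55 26 5]
t=4: x=[23.8500 47.9600 26.8800 7.3100] k=[25 47 22 2]
t=5: x=[27.4200 41.8300 22.5500 4.2000] k=[30 39 23 4]
t=6: x=[30.9900 36.2500 22.6700 6.0900] k=[35 35 22 2]
t=7: x=[35.0000 33.5700 21.2300 4.2000] k=[32 33 26 5]
t=8: x=[32.1100 32.1200 24.4600 7.3100] k=[27 35 25 11]
t=9: x=[27.8800 33.0200 24.5600 12.5400] k=[25 28 30 8]
t=10: x=[25.3300 27.8900 27.3600 10.4200] k=[21 23 26 14]
t=11: x=[21.2200 23.1100 24.3500 15.3200] k=[24 27 29 14]
t=12: x=[24.3300 26.8900 27.1300 15.6500] k=[29 24 27 18]
t=13: x=[28.4500 24.8800 25.6800 18.9900] k=[24 22 24 22]
t=14: x=[23.7800 22.4400 23.5600 22.2200] k=[22 24 29 20]
t=15: x=[22.2200 24.3300 27.4600 20.9900] k=[20 27 22 20]
t=16: x=[20.7700 25.6800 22.3300 20.2200] k=[26 31 20 18]
t=17: x=[26.5500 29.2400 20.9900 18.2200] k=[27 26 21 14]
t=18: x=[26.8900 25.5600 20.7800 14.7700] k=[25 22 22 14]
t=19: x=[24.6700 22.3300 21.1200 14.8800] k=[30 20 22 13]
t=20: x=[28.9000 21.3200 20.7900 13.9900] k=[25 17 23 19]
t=21: x=[24.1200 18.5400 21.9000 19.4400] k=[23 16 17 17]
t=22: x=[22.2300 16.8800 16.8900 17.0000] k=[26 19 15 16]
t=23: x=[25.2300 19.3300 15.5500 15.8900] k=[20 22 11 17]
t=24: x=[20.2200 20.5700 12.8700 16.3400] k=[25 22 9 21]

0.1734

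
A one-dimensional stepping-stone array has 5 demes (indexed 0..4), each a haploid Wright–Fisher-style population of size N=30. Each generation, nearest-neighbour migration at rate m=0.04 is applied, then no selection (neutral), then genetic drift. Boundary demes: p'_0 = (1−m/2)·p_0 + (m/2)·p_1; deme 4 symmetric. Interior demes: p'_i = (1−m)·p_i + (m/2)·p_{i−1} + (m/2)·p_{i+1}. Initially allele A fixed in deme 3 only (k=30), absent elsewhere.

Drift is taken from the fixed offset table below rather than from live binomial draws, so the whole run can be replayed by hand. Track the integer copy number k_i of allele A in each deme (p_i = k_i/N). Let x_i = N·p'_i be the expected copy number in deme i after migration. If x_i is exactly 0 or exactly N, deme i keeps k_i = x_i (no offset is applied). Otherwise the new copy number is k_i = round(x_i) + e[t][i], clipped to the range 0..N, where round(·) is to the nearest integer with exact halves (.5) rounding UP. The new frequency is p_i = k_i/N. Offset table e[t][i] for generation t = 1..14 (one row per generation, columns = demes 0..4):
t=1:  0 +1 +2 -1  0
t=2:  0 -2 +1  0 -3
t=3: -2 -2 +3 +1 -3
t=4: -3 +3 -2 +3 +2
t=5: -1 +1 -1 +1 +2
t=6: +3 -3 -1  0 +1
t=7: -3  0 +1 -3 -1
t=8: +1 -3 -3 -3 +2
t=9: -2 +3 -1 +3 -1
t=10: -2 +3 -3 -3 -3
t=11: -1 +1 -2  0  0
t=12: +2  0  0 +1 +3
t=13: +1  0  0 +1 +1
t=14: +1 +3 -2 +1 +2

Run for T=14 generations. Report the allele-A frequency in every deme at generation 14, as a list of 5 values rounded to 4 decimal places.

[0.1333, 0.3333, 0.0000, 0.5667, 0.3333]

t=0: k=[0 0 0 30 0]
t=1: x=[0.0000 0.0000 0.6000 28.8000 0.6000] k=[0 0 3 28 1]
t=2: x=[0.0000 0.0600 3.4400 26.9600 1.5400] k=[0 0 4 27 0]
t=3: x=[0.0000 0.0800 4.3800 26.0000 0.5400] k=[0 0 7 27 0]
t=4: x=[0.0000 0.1400 7.2600 26.0600 0.5400] k=[0 3 5 29 3]
t=5: x=[0.0600 2.9800 5.4400 28.0000 3.5200] k=[0 4 4 29 6]
t=6: x=[0.0800 3.9200 4.5000 28.0400 6.4600] k=[3 1 4 28 7]
t=7: x=[2.9600 1.1000 4.4200 27.1000 7.4200] k=[0 1 5 24 6]
t=8: x=[0.0200 1.0600 5.3000 23.2600 6.3600] k=[1 0 2 20 8]
t=9: x=[0.9800 0.0600 2.3200 19.4000 8.2400] k=[0 3 1 22 7]
t=10: x=[0.0600 2.9000 1.4600 21.2800 7.3000] k=[0 6 0 18 4]
t=11: x=[0.1200 5.7600 0.4800 17.3600 4.2800] k=[0 7 0 17 4]
t=12: x=[0.1400 6.7200 0.4800 16.4000 4.2600] k=[2 7 0 17 7]
t=13: x=[2.1000 6.7600 0.4800 16.4600 7.2000] k=[3 7 0 17 8]
t=14: x=[3.0800 6.7800 0.4800 16.4800 8.1800] k=[4 10 0 17 10]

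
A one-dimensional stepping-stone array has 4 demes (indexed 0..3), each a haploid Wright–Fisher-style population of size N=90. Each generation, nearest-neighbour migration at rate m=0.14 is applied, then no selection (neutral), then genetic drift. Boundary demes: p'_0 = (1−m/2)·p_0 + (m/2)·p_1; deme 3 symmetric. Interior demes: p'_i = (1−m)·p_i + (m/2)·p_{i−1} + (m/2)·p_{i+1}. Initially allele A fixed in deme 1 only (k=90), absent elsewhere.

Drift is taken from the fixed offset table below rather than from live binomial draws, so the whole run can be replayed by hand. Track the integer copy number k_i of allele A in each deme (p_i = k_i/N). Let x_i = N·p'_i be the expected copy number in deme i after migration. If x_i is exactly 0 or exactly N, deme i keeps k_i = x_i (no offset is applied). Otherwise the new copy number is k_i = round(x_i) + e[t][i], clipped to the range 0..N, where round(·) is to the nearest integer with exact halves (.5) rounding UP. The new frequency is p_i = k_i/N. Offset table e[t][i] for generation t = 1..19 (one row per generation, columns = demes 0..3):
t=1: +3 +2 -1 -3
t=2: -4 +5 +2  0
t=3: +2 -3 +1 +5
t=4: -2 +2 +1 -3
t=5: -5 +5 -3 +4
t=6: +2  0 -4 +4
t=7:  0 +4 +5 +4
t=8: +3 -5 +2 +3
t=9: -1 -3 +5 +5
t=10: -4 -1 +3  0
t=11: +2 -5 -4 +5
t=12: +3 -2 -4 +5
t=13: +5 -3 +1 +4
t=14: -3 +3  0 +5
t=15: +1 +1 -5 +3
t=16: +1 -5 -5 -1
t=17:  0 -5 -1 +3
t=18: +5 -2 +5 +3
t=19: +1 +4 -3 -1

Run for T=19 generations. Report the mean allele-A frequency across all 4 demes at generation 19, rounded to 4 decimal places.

0.3611

t=0: k=[0 90 0 0]
t=1: x=[6.3000 77.4000 6.3000 0.0000] k=[9 79 5 0]
t=2: x=[13.9000 68.9200 9.8300 0.3500] k=[10 74 12 0]
t=3: x=[14.4800 65.1800 15.5000 0.8400] k=[16 62 17 6]
t=4: x=[19.2200 55.6300 19.3800 6.7700] k=[17 58 20 4]
t=5: x=[19.8700 52.4700 21.5400 5.1200] k=[15 57 19 9]
t=6: x=[17.9400 51.4000 20.9600 9.7000] k=[20 51 17 14]
t=7: x=[22.1700 46.4500 19.1700 14.2100] k=[22 50 24 18]
t=8: x=[23.9600 46.2200 25.4000 18.4200] k=[27 41 27 21]
t=9: x=[27.9800 39.0400 27.5600 21.4200] k=[27 36 33 26]
t=10: x=[27.6300 35.1600 32.7200 26.4900] k=[24 34 36 26]
t=11: x=[24.7000 33.4400 35.1600 26.7000] k=[27 28 31 32]
t=12: x=[27.0700 28.1400 30.8600 31.9300] k=[30 26 27 37]
t=13: x=[29.7200 26.3500 27.6300 36.3000] k=[35 23 29 40]
t=14: x=[34.1600 24.2600 29.3500 39.2300] k=[31 27 29 44]
t=15: x=[30.7200 27.4200 29.9100 42.9500] k=[32 28 25 46]
t=16: x=[31.7200 28.0700 26.6800 44.5300] k=[33 23 22 44]
t=17: x=[32.3000 23.6300 23.6100 42.4600] k=[32 19 23 45]
t=18: x=[31.0900 20.1900 24.2600 43.4600] k=[36 18 29 46]
t=19: x=[34.7400 20.0300 29.4200 44.8100] k=[36 24 26 44]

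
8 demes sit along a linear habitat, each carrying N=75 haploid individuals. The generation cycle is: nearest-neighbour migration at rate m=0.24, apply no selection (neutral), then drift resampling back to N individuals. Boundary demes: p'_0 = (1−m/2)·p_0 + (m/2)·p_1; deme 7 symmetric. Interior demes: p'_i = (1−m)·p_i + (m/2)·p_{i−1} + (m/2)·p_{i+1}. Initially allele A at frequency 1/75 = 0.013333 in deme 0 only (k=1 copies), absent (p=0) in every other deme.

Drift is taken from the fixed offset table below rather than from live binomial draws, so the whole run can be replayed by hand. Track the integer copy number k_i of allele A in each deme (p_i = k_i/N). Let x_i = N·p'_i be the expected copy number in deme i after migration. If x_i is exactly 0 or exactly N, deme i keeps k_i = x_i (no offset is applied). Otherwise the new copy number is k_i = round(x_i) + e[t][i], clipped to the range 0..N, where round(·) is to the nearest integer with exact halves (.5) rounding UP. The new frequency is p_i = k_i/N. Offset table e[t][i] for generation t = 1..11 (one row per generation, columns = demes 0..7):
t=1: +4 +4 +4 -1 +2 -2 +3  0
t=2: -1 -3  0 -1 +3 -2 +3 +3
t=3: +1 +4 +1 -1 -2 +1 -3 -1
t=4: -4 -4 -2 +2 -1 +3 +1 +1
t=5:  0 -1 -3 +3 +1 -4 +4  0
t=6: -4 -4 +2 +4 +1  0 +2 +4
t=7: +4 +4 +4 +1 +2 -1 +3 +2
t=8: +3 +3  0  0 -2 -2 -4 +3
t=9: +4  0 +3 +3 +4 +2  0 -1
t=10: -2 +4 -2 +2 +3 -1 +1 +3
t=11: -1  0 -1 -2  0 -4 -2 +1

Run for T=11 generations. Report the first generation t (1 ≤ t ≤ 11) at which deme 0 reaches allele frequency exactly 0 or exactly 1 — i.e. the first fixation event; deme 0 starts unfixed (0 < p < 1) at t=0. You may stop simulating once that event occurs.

t=0: k=[1 0 0 0 0 0 0 0]
t=1: x=[0.8800 0.1200 0.0000 0.0000 0.0000 0.0000 0.0000 0.0000] k=[5 4 0 0 0 0 0 0]
t=2: x=[4.8800 3.6400 0.4800 0.0000 0.0000 0.0000 0.0000 0.0000] k=[4 1 0 0 0 0 0 0]
t=3: x=[3.6400 1.2400 0.1200 0.0000 0.0000 0.0000 0.0000 0.0000] k=[5 5 1 0 0 0 0 0]
t=4: x=[5.0000 4.5200 1.3600 0.1200 0.0000 0.0000 0.0000 0.0000] k=[1 1 0 2 0 0 0 0]
t=5: x=[1.0000 0.8800 0.3600 1.5200 0.2400 0.0000 0.0000 0.0000] k=[1 0 0 5 1 0 0 0]
t=6: x=[0.8800 0.1200 0.6000 3.9200 1.3600 0.1200 0.0000 0.0000] k=[0 0 3 8 2 0 0 0]

6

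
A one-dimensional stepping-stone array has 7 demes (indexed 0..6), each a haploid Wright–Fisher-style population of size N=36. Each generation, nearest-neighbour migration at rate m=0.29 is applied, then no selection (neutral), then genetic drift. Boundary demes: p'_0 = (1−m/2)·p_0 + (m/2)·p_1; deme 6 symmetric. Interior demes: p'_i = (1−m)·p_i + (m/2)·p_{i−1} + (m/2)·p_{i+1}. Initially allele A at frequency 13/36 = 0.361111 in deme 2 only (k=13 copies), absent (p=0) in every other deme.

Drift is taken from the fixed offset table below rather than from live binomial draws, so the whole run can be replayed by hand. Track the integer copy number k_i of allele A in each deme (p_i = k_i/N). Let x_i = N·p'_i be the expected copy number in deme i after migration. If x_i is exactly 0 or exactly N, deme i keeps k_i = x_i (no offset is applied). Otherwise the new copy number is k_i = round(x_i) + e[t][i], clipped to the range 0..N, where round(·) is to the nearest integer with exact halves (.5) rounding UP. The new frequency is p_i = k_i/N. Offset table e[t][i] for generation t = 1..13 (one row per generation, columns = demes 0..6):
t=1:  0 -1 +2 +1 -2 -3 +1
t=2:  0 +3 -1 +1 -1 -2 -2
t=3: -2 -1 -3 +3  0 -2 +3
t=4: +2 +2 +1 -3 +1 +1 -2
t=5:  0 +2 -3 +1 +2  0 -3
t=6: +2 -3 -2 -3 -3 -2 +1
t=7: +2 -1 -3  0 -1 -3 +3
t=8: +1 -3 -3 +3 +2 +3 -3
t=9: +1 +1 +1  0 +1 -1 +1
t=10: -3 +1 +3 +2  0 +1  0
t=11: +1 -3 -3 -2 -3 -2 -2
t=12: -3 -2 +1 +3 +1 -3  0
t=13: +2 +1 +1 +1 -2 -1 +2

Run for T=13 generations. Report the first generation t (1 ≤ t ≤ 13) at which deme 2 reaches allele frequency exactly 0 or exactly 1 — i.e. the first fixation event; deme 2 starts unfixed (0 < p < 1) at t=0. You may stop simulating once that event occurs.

t=0: k=[0 0 13 0 0 0 0]
t=1: x=[0.0000 1.8850 9.2300 1.8850 0.0000 0.0000 0.0000] k=[0 1 11 3 0 0 0]
t=2: x=[0.1450 2.3050 8.3900 3.7250 0.4350 0.0000 0.0000] k=[0 5 7 5 0 0 0]
t=3: x=[0.7250 4.5650 6.4200 4.5650 0.7250 0.0000 0.0000] k=[0 4 3 8 1 0 0]
t=4: x=[0.5800 3.2750 3.8700 6.2600 1.8700 0.1450 0.0000] k=[3 5 5 3 3 1 0]
t=5: x=[3.2900 4.7100 4.7100 3.2900 2.7100 1.1450 0.1450] k=[3 7 2 4 5 1 0]
t=6: x=[3.5800 5.6950 3.0150 3.8550 4.2750 1.4350 0.1450] k=[6 3 1 1 1 0 1]
t=7: x=[5.5650 3.1450 1.2900 1.0000 0.8550 0.2900 0.8550] k=[8 2 0 1 0 0 4]

7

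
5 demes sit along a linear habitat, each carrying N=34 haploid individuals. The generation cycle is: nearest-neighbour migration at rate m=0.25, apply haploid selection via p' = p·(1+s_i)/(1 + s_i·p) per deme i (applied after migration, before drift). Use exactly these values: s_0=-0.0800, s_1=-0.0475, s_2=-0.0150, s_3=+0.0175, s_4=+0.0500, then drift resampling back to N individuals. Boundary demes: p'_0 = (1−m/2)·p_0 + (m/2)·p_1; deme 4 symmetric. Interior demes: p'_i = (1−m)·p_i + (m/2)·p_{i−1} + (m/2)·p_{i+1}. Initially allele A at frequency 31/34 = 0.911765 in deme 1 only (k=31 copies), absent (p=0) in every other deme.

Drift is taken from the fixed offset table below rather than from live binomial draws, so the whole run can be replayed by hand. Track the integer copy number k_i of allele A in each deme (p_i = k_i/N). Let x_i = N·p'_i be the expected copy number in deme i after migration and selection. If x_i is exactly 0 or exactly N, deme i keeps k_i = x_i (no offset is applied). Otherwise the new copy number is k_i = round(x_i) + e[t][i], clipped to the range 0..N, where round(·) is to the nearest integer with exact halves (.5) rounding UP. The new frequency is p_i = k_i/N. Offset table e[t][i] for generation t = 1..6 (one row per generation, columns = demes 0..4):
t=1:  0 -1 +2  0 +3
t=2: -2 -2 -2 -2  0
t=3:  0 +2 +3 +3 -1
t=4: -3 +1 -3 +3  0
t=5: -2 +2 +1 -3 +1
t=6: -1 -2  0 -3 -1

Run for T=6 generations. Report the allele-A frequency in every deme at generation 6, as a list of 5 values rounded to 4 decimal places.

t=0: k=[0 31 0 0 0]
t=1: x=[3.5978 22.8891 3.8234 0.0000 0.0000] k=[4 22 6 0 0]
t=2: x=[5.8358 17.3368 7.1642 0.7628 0.0000] k=[4 15 5 0 0]
t=3: x=[5.0083 11.9946 5.5544 0.6357 0.0000] k=[5 14 9 4 0]
t=4: x=[5.7174 11.8713 8.9003 4.1883 0.5246] k=[3 13 6 7 1]
t=5: x=[3.9495 10.5182 6.9164 6.2126 1.8328] k=[2 13 8 3 3]
t=6: x=[3.1299 10.6410 7.9079 3.6816 3.1362] k=[2 9 8 1 2]

[0.0588, 0.2647, 0.2353, 0.0294, 0.0588]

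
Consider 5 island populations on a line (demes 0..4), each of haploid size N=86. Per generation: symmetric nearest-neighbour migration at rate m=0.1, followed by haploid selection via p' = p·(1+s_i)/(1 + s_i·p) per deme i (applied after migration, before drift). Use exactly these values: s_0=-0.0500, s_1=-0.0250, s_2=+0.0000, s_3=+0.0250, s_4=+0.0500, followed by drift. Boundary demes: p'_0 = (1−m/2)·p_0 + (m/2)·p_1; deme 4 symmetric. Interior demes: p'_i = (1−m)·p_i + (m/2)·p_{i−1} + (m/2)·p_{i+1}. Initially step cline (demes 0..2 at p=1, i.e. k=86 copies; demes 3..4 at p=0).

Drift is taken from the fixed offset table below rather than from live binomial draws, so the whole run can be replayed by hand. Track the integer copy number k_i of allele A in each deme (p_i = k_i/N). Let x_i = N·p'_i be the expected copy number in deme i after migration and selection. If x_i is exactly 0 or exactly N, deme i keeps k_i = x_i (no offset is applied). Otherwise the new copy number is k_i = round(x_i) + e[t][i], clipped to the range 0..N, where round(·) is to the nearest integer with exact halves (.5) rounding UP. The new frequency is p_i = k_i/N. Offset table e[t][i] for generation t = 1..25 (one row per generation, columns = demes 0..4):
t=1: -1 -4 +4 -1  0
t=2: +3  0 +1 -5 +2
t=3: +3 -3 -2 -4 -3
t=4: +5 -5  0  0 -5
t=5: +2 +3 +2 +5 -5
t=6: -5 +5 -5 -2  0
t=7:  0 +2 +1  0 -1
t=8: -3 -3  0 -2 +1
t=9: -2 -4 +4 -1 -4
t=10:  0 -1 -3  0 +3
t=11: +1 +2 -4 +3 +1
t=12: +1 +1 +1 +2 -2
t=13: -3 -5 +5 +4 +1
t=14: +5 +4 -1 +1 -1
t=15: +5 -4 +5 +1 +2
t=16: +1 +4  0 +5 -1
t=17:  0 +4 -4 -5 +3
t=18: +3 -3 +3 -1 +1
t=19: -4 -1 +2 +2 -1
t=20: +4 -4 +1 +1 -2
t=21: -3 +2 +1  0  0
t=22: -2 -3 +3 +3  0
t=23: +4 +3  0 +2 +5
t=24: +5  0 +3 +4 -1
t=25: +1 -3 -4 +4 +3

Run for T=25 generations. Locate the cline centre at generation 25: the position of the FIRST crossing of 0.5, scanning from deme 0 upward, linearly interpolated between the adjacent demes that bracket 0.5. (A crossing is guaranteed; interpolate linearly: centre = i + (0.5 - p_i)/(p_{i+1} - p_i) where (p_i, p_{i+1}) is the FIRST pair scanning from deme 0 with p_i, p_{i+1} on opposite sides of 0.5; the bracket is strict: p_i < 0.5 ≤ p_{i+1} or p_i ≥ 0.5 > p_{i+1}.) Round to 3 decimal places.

3.778

t=0: k=[86 86 86 0 0]
t=1: x=[86.0000 86.0000 81.7000 4.4020 0.0000] k=[86 86 86 3 0]
t=2: x=[86.0000 86.0000 81.8500 7.1604 0.1575] k=[86 86 83 2 2]
t=3: x=[86.0000 85.8462 79.1000 6.1904 2.0976] k=[86 83 77 2 0]
t=4: x=[85.8421 82.7723 73.5500 5.7818 0.1050] k=[86 78 74 6 0]
t=5: x=[85.5791 78.0186 70.8000 9.3029 0.3149] k=[86 81 73 14 0]
t=6: x=[85.7369 80.7260 70.4500 16.5779 0.7347] k=[81 86 65 15 1]
t=7: x=[81.0145 84.6672 63.5500 17.1363 1.7832] k=[81 86 65 17 1]
t=8: x=[81.0145 84.6672 63.6500 18.9625 1.8880] k=[78 82 64 17 3]
t=9: x=[77.8285 80.7772 62.5500 19.0132 3.8767] k=[76 77 67 18 0]
t=10: x=[75.5897 76.2329 65.0500 19.9255 0.9445] k=[76 75 62 20 4]
t=11: x=[75.4857 74.1436 60.5500 21.6981 5.0260] k=[76 76 57 25 6]
t=12: x=[75.5377 74.8058 56.3500 26.0967 7.2681] k=[77 76 57 28 5]
t=13: x=[76.5262 74.8567 56.5000 28.7708 6.4345] k=[74 70 62 33 7]
t=14: x=[73.2531 69.4645 60.9500 33.6544 8.6731] k=[78 73 60 35 8]
t=15: x=[77.3594 72.3111 59.4000 35.4132 9.7644] k=[82 68 64 36 12]
t=16: x=[81.0668 68.1444 62.8000 36.7186 13.7544] k=[82 72 63 42 13]
t=17: x=[81.2762 71.7516 62.4000 42.1305 15.0461] k=[81 76 58 37 18]
t=18: x=[80.4914 75.1115 57.8500 37.6218 19.6807] k=[83 72 61 37 21]
t=19: x=[82.2713 71.7007 60.3500 37.9227 22.6035] k=[78 71 62 40 22]
t=20: x=[77.2552 70.5822 61.3500 40.7290 23.7291] k=[81 67 62 42 22]
t=21: x=[80.0209 67.0790 61.2500 42.5307 23.8313] k=[77 69 62 43 24]
t=22: x=[76.1619 68.7028 61.4000 43.5309 25.8229] k=[74 66 64 47 26]
t=23: x=[73.0457 65.9129 63.2500 47.3261 27.9627] k=[77 69 63 49 33]
t=24: x=[76.1619 68.7536 62.6000 49.4200 34.8060] k=[81 69 66 53 34]
t=25: x=[80.1254 69.1090 65.5000 53.2025 35.9667] k=[81 66 62 57 39]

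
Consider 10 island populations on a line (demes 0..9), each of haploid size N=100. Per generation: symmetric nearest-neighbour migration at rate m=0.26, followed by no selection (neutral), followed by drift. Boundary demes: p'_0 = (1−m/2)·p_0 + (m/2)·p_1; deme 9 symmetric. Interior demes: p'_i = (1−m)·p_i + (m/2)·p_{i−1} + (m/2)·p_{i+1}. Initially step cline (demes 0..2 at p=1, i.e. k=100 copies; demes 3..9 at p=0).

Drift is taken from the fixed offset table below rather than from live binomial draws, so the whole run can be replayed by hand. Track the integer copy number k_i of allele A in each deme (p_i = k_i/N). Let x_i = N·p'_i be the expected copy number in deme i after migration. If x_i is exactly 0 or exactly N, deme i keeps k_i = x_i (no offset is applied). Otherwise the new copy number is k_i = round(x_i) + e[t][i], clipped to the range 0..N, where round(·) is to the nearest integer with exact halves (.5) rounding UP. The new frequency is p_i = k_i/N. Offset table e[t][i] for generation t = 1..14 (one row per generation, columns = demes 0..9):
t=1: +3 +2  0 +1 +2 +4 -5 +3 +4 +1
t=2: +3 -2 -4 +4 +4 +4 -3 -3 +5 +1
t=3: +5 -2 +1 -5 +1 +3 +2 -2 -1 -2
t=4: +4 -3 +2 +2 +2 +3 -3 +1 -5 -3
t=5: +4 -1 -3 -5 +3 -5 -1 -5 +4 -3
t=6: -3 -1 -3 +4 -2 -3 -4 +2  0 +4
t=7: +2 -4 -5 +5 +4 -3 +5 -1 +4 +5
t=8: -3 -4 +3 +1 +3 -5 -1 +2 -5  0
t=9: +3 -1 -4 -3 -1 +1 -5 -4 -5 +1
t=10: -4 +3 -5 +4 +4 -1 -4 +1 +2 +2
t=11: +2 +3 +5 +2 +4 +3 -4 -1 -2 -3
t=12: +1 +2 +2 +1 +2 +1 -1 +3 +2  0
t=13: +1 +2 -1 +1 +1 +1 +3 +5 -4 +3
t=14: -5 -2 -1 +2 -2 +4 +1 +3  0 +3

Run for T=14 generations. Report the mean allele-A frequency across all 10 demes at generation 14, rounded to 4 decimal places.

t=0: k=[100 100 100 0 0 0 0 0 0 0]
t=1: x=[100.0000 100.0000 87.0000 13.0000 0.0000 0.0000 0.0000 0.0000 0.0000 0.0000] k=[100 100 87 14 0 0 0 0 0 0]
t=2: x=[100.0000 98.3100 79.2000 21.6700 1.8200 0.0000 0.0000 0.0000 0.0000 0.0000] k=[100 96 75 26 6 0 0 0 0 0]
t=3: x=[99.4800 93.7900 71.3600 29.7700 7.8200 0.7800 0.0000 0.0000 0.0000 0.0000] k=[100 92 72 25 9 4 0 0 0 0]
t=4: x=[98.9600 90.4400 68.4900 29.0300 10.4300 4.1300 0.5200 0.0000 0.0000 0.0000] k=[100 87 70 31 12 7 0 0 0 0]
t=5: x=[98.3100 86.4800 67.1400 33.6000 13.8200 6.7400 0.9100 0.0000 0.0000 0.0000] k=[100 85 64 29 17 2 0 0 0 0]
t=6: x=[98.0500 84.2200 62.1800 31.9900 16.6100 3.6900 0.2600 0.0000 0.0000 0.0000] k=[95 83 59 36 15 1 0 0 0 0]
t=7: x=[93.4400 81.4400 59.1300 36.2600 15.9100 2.6900 0.1300 0.0000 0.0000 0.0000] k=[95 77 54 41 20 0 5 0 0 0]
t=8: x=[92.6600 76.3500 55.3000 39.9600 20.1300 3.2500 3.7000 0.6500 0.0000 0.0000] k=[90 72 58 41 23 0 3 3 0 0]
t=9: x=[87.6600 72.5200 57.6100 40.8700 22.3500 3.3800 2.6100 2.6100 0.3900 0.0000] k=[91 72 54 38 21 4 0 0 0 0]
t=10: x=[88.5300 72.1300 54.2600 37.8700 21.0000 5.6900 0.5200 0.0000 0.0000 0.0000] k=[85 75 49 42 25 5 0 0 0 0]
t=11: x=[83.7000 72.9200 51.4700 40.7000 24.6100 6.9500 0.6500 0.0000 0.0000 0.0000] k=[86 76 56 43 29 10 0 0 0 0]
t=12: x=[84.7000 74.7000 56.9100 42.8700 28.3500 11.1700 1.3000 0.0000 0.0000 0.0000] k=[86 77 59 44 30 12 0 0 0 0]
t=13: x=[84.8300 75.8300 59.3900 44.1300 29.4800 12.7800 1.5600 0.0000 0.0000 0.0000] k=[86 78 58 45 30 14 5 0 0 0]
t=14: x=[84.9600 76.4400 58.9100 44.7400 29.8700 14.9100 5.5200 0.6500 0.0000 0.0000] k=[80 74 58 47 28 19 7 4 0 0]

0.3170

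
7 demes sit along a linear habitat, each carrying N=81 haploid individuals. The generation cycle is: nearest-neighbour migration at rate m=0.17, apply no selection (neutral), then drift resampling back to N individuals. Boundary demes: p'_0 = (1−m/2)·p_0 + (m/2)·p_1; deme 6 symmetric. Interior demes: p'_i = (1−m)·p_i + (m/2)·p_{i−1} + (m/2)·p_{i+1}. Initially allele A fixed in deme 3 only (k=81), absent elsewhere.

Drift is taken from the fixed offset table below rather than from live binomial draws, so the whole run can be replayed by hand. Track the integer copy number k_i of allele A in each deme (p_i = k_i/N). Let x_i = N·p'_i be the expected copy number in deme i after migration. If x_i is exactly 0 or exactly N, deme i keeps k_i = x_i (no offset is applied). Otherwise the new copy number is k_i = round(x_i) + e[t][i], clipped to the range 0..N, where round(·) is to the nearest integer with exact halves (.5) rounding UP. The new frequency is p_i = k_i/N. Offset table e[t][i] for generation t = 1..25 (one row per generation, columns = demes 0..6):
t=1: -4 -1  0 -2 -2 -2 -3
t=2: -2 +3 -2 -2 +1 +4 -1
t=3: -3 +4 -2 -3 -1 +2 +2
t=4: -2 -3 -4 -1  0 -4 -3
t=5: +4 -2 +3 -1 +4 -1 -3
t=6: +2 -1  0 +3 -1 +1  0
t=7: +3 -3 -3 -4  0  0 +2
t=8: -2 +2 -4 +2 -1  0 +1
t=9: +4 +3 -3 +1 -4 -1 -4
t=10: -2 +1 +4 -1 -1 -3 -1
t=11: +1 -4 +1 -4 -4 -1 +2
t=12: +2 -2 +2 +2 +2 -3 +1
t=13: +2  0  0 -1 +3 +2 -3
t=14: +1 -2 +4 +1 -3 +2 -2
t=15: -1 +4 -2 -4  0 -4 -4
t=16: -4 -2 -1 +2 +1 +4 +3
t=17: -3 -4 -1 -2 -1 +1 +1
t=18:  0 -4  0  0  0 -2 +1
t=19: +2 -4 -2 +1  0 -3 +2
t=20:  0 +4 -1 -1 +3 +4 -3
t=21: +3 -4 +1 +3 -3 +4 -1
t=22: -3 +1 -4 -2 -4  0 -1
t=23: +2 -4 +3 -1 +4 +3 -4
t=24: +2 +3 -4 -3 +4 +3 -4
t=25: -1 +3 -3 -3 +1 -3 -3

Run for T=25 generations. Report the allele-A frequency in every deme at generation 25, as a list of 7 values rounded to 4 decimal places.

[0.0741, 0.0864, 0.0000, 0.0370, 0.1728, 0.1235, 0.0000]

t=0: k=[0 0 0 81 0 0 0]
t=1: x=[0.0000 0.0000 6.8850 67.2300 6.8850 0.0000 0.0000] k=[0 0 7 65 5 0 0]
t=2: x=[0.0000 0.5950 11.3350 54.9700 9.6750 0.4250 0.0000] k=[0 4 9 53 11 4 0]
t=3: x=[0.3400 4.0850 12.3150 45.6900 13.9750 4.2550 0.3400] k=[0 8 10 43 13 6 2]
t=4: x=[0.6800 7.4900 12.6350 37.6450 14.9550 6.2550 2.3400] k=[0 4 9 37 15 2 0]
t=5: x=[0.3400 4.0850 10.9550 32.7500 15.7650 2.9350 0.1700] k=[4 2 14 32 20 2 0]
t=6: x=[3.8300 3.1900 14.5100 29.4500 19.4900 3.3600 0.1700] k=[6 2 15 32 18 4 0]
t=7: x=[5.6600 3.4450 15.3400 29.3650 18.0000 4.8500 0.3400] k=[9 0 12 25 18 5 2]
t=8: x=[8.2350 1.7850 12.0850 23.3000 17.4900 5.8500 2.2550] k=[6 4 8 25 16 6 3]
t=9: x=[5.8300 4.5100 9.1050 22.7900 15.9150 6.5950 3.2550] k=[10 8 6 24 12 6 0]
t=10: x=[9.8300 8.0000 7.7000 21.4500 12.5100 6.0000 0.5100] k=[8 9 12 20 12 3 0]
t=11: x=[8.0850 9.1700 12.4250 18.6400 11.9150 3.5100 0.2550] k=[9 5 13 15 8 3 2]
t=12: x=[8.6600 6.0200 12.4900 14.2350 8.1700 3.3400 2.0850] k=[11 4 14 16 10 0 3]
t=13: x=[10.4050 5.4450 13.3200 15.3200 9.6600 1.1050 2.7450] k=[12 5 13 14 13 3 0]
t=14: x=[11.4050 6.2750 12.4050 13.8300 12.2350 3.5950 0.2550] k=[12 4 16 15 9 6 0]
t=15: x=[11.3200 5.7000 14.8950 14.5750 9.2550 5.7450 0.5100] k=[10 10 13 11 9 2 0]
t=16: x=[10.0000 10.2550 12.5750 11.0000 8.5750 2.4250 0.1700] k=[6 8 12 13 10 6 3]
t=17: x=[6.1700 8.1700 11.7450 12.6600 9.9150 6.0850 3.2550] k=[3 4 11 11 9 7 4]
t=18: x=[3.0850 4.5100 10.4050 10.8300 9.0000 6.9150 4.2550] k=[3 1 10 11 9 5 5]
t=19: x=[2.8300 1.9350 9.3200 10.7450 8.8300 5.3400 5.0000] k=[5 0 7 12 9 2 7]
t=20: x=[4.5750 1.0200 6.8300 11.3200 8.6600 3.0200 6.5750] k=[5 5 6 10 12 7 4]
t=21: x=[5.0000 5.0850 6.2550 9.8300 11.4050 7.1700 4.2550] k=[8 1 7 13 8 11 3]
t=22: x=[7.4050 2.1050 7.0000 12.0650 8.6800 10.0650 3.6800] k=[4 3 3 10 5 10 3]
t=23: x=[3.9150 3.0850 3.5950 8.9800 5.8500 8.9800 3.5950] k=[6 0 7 8 10 12 0]
t=24: x=[5.4900 1.1050 6.4900 8.0850 10.0000 10.8100 1.0200] k=[7 4 2 5 14 14 0]
t=25: x=[6.7450 4.0850 2.4250 5.5100 13.2350 12.8100 1.1900] k=[6 7 0 3 14 10 0]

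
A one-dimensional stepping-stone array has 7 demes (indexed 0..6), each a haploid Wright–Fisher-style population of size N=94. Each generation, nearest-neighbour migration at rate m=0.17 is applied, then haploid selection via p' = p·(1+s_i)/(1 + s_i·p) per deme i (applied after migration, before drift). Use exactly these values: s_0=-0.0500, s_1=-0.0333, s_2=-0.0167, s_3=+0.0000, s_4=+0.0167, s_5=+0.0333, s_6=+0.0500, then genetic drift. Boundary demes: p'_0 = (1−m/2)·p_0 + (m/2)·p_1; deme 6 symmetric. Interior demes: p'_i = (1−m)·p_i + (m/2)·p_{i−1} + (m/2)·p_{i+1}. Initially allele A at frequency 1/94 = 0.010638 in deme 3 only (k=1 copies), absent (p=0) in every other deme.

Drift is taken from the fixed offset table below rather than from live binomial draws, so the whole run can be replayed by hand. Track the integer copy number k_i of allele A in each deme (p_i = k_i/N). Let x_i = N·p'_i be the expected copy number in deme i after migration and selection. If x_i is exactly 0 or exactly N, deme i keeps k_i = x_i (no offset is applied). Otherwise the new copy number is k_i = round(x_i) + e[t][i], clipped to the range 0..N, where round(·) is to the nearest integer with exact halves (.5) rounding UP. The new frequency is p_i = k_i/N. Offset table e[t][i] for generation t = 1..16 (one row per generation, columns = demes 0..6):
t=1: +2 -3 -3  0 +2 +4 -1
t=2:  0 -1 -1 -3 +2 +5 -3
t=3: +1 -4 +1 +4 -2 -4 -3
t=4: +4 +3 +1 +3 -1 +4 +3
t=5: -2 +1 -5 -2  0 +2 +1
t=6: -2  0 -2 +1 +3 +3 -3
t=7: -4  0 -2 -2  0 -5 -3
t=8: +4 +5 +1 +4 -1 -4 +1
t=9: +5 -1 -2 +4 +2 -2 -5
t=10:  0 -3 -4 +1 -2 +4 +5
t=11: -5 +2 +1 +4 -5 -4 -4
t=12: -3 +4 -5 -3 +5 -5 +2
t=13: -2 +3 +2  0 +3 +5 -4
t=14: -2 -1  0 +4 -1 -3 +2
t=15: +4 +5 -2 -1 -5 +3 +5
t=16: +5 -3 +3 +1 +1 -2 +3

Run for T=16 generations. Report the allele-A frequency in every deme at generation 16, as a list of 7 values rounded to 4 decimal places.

t=0: k=[0 0 0 1 0 0 0]
t=1: x=[0.0000 0.0000 0.0836 0.8300 0.0864 0.0000 0.0000] k=[0 0 0 1 2 0 0]
t=2: x=[0.0000 0.0000 0.0836 1.0000 1.7736 0.1757 0.0000] k=[0 0 0 0 4 5 0]
t=3: x=[0.0000 0.0000 0.0000 0.3400 3.8050 4.6321 0.4461] k=[0 0 0 4 2 1 0]
t=4: x=[0.0000 0.0000 0.3343 3.4900 2.1190 1.0329 0.0892] k=[0 0 1 6 1 5 3]
t=5: x=[0.0000 0.0822 1.3179 5.1500 1.7939 4.6321 3.3229] k=[0 1 0 3 2 7 4]
t=6: x=[0.0808 0.8026 0.3343 2.6600 2.5508 6.5159 4.4577] k=[0 1 0 4 6 10 1]
t=7: x=[0.0808 0.8026 0.4179 3.8300 6.2662 9.1623 1.8515] k=[0 1 0 2 6 4 0]
t=8: x=[0.0808 0.8026 0.2508 2.1700 5.5762 3.9522 0.3569] k=[4 6 1 6 5 0 1]
t=9: x=[3.9703 5.2350 1.8197 5.4900 4.7339 0.5269 0.9603] k=[9 4 0 9 7 0 0]
t=10: x=[8.1836 3.9547 1.0868 8.0650 6.6770 0.6147 0.0000] k=[8 1 0 9 5 5 0]
t=11: x=[7.0626 1.4605 0.8359 7.8950 5.4240 4.7197 0.4461] k=[2 3 2 12 0 1 0]
t=12: x=[1.9829 2.7385 2.8875 10.1300 1.1232 0.8574 0.0892] k=[0 7 0 7 6 0 2]
t=13: x=[0.5654 5.6281 1.1704 6.3200 5.6625 0.7025 1.9196] k=[0 9 3 6 9 6 0]
t=14: x=[0.7270 7.4883 3.7046 6.0000 8.6188 5.9243 0.5354] k=[0 6 4 10 8 3 3]
t=15: x=[0.4846 5.1526 4.6057 9.3200 7.8635 3.5348 3.1450] k=[4 10 3 8 3 7 8]
t=16: x=[4.2948 8.6260 3.9557 7.1500 3.8253 6.9530 8.2759] k=[9 6 7 8 5 5 11]

[0.0957, 0.0638, 0.0745, 0.0851, 0.0532, 0.0532, 0.1170]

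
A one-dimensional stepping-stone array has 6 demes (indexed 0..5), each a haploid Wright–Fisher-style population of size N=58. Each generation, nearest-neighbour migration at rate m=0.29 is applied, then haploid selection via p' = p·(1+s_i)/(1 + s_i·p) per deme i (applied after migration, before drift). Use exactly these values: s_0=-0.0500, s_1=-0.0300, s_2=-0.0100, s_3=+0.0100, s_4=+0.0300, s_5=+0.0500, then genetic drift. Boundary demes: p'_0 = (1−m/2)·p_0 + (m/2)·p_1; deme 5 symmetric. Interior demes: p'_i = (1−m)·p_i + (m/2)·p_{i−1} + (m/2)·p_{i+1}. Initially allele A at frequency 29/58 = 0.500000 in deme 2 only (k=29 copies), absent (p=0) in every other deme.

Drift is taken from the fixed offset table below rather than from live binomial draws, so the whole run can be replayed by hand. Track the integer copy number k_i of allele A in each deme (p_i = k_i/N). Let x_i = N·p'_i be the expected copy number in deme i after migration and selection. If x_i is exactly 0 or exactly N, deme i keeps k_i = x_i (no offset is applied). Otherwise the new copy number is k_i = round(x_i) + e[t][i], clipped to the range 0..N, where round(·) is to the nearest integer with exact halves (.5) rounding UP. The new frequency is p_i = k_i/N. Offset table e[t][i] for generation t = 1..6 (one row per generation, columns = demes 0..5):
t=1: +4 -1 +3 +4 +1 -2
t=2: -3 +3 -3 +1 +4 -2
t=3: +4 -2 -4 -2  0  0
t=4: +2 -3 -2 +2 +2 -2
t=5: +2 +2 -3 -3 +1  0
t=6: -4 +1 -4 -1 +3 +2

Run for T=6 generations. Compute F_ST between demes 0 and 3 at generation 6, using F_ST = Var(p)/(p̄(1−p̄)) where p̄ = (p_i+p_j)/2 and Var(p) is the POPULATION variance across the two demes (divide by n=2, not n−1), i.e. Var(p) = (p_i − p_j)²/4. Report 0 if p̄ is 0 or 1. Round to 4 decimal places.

t=0: k=[0 0 29 0 0 0]
t=1: x=[0.0000 4.0877 20.4567 4.2440 0.0000 0.0000] k=[0 3 23 8 0 0]
t=2: x=[0.4134 5.3161 17.8008 9.0910 1.1941 0.0000] k=[0 8 15 10 5 0]
t=3: x=[1.1031 7.6504 13.1575 10.0826 5.1367 0.7608] k=[5 6 9 8 5 1]
t=4: x=[4.9095 6.1212 8.3479 7.7768 4.9881 1.6567] k=[7 3 6 10 7 0]
t=5: x=[6.1329 3.9027 6.0900 9.0608 6.5907 1.0648] k=[8 6 3 6 8 1]
t=6: x=[7.3735 5.6966 3.8339 5.9076 6.8721 2.1121] k=[3 7 0 5 10 4]

0.0046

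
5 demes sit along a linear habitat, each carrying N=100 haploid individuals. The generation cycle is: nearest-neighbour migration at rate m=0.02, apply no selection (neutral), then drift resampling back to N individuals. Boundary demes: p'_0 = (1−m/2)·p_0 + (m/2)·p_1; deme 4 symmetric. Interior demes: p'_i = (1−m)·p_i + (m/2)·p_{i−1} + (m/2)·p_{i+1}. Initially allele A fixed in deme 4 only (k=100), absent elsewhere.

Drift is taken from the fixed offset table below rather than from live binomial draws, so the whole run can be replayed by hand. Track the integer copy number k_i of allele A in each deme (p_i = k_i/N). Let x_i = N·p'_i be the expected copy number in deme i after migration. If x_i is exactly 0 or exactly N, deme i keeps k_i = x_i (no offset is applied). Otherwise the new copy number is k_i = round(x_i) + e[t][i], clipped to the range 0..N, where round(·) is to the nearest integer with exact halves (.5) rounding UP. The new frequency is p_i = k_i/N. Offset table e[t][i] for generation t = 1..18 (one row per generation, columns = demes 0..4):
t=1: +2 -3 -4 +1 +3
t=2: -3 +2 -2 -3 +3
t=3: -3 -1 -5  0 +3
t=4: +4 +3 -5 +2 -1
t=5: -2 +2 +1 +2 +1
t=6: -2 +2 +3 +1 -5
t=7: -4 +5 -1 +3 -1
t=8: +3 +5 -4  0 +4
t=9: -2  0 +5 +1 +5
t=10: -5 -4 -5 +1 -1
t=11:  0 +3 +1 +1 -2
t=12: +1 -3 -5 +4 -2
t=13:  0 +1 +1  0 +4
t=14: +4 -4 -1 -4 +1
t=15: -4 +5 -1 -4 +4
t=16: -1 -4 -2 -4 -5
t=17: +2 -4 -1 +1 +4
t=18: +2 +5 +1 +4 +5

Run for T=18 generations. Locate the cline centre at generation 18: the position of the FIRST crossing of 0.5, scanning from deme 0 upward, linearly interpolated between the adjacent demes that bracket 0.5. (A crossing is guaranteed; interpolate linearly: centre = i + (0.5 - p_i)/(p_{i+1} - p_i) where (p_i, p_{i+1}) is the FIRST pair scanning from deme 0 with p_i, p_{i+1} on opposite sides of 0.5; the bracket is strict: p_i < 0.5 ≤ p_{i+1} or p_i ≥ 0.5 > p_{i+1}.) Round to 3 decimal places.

t=0: k=[0 0 0 0 100]
t=1: x=[0.0000 0.0000 0.0000 1.0000 99.0000] k=[0 0 0 2 100]
t=2: x=[0.0000 0.0000 0.0200 2.9600 99.0200] k=[0 0 0 0 100]
t=3: x=[0.0000 0.0000 0.0000 1.0000 99.0000] k=[0 0 0 1 100]
t=4: x=[0.0000 0.0000 0.0100 1.9800 99.0100] k=[0 0 0 4 98]
t=5: x=[0.0000 0.0000 0.0400 4.9000 97.0600] k=[0 0 1 7 98]
t=6: x=[0.0000 0.0100 1.0500 7.8500 97.0900] k=[0 2 4 9 92]
t=7: x=[0.0200 2.0000 4.0300 9.7800 91.1700] k=[0 7 3 13 90]
t=8: x=[0.0700 6.8900 3.1400 13.6700 89.2300] k=[3 12 0 14 93]
t=9: x=[3.0900 11.7900 0.2600 14.6500 92.2100] k=[1 12 5 16 97]
t=10: x=[1.1100 11.8200 5.1800 16.7000 96.1900] k=[0 8 0 18 95]
t=11: x=[0.0800 7.8400 0.2600 18.5900 94.2300] k=[0 11 1 20 92]
t=12: x=[0.1100 10.7900 1.2900 20.5300 91.2800] k=[1 8 0 25 89]
t=13: x=[1.0700 7.8500 0.3300 25.3900 88.3600] k=[1 9 1 25 92]
t=14: x=[1.0800 8.8400 1.3200 25.4300 91.3300] k=[5 5 0 21 92]
t=15: x=[5.0000 4.9500 0.2600 21.5000 91.2900] k=[1 10 0 18 95]
t=16: x=[1.0900 9.8100 0.2800 18.5900 94.2300] k=[0 6 0 15 89]
t=17: x=[0.0600 5.8800 0.2100 15.5900 88.2600] k=[2 2 0 17 92]
t=18: x=[2.0000 1.9800 0.1900 17.5800 91.2500] k=[4 7 1 22 96]

3.378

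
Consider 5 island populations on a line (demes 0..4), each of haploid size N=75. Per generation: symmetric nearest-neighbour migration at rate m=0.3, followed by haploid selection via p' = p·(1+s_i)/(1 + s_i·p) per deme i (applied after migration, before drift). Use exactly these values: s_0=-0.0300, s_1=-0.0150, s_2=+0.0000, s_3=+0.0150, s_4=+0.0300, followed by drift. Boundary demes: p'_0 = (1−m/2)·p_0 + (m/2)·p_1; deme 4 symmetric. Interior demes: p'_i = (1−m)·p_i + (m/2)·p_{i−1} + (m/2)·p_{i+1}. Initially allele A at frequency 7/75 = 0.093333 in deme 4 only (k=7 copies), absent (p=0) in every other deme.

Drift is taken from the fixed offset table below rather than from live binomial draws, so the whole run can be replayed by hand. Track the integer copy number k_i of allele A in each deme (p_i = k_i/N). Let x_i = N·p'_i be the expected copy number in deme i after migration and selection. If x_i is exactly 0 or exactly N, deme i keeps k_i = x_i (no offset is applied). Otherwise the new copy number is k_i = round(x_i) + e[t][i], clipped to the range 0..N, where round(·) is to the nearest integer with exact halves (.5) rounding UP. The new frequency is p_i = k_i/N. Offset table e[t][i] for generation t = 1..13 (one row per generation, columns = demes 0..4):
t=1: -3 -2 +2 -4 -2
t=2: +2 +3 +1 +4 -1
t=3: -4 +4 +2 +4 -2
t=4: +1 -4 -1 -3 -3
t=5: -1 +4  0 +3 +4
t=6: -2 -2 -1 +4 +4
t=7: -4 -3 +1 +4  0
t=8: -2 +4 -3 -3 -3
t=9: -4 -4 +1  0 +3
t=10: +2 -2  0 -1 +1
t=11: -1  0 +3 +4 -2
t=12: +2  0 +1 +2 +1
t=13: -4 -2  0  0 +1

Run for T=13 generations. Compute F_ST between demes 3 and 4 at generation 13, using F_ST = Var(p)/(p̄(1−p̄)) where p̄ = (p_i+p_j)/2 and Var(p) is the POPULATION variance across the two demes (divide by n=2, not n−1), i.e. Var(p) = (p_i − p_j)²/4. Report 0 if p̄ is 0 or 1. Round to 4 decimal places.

0.0004

t=0: k=[0 0 0 0 7]
t=1: x=[0.0000 0.0000 0.0000 1.0655 6.1139] k=[0 0 0 0 4]
t=2: x=[0.0000 0.0000 0.0000 0.6089 3.4972] k=[0 0 0 5 2]
t=3: x=[0.0000 0.0000 0.7500 3.8541 2.5210] k=[0 0 3 8 1]
t=4: x=[0.0000 0.4433 3.3000 6.2852 2.1098] k=[0 0 2 3 0]
t=5: x=[0.0000 0.2955 1.8500 2.4348 0.4634] k=[0 4 2 5 4]
t=6: x=[0.5821 3.0554 2.7500 4.4621 4.2674] k=[0 1 2 8 8]
t=7: x=[0.1455 0.9852 2.7500 7.1963 8.2137] k=[0 0 4 11 8]
t=8: x=[0.0000 0.5911 4.4500 9.6242 8.6742] k=[0 5 1 7 6]
t=9: x=[0.7277 3.5979 2.5000 6.0321 6.3190] k=[0 0 4 6 9]
t=10: x=[0.0000 0.5911 3.7000 6.2346 8.7765] k=[0 0 4 5 10]
t=11: x=[0.0000 0.5911 3.5500 5.6776 9.4924] k=[0 1 7 10 7]
t=12: x=[0.1455 1.7244 6.5500 9.2197 7.6507] k=[2 2 8 11 9]
t=13: x=[1.9416 2.8582 7.5500 10.3825 9.5435] k=[0 1 8 10 11]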